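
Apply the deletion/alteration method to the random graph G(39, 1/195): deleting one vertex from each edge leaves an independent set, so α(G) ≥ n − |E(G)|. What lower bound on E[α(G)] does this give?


E[|E(G)|] = C(39, 2)·p = 741 · (1/195) = 19/5.
E[α(G)] ≥ n − E[|E(G)|] = 39 − 19/5 = 176/5.
Numerically: ≈ 35.200.
(This is only a lower bound; the true E[α(G)] may be larger.)

E[α(G)] ≥ 176/5 ≈ 35.200.


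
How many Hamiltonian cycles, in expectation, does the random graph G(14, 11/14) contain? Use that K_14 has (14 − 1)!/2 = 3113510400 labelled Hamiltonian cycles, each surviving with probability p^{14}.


K_14 has (14 − 1)!/2 = 3113510400 labelled Hamiltonian cycles.
For each such Hamiltonian cycle H, let X_H = 1 if all 14 edges of H are present in G. Then P[X_H = 1] = p^{14} = (11/14)^{14} = 379749833583241/11112006825558016.
By linearity of expectation: E[X] = Σ_H E[X_H] = 3113510400 · p^{14} = 3113510400 · 379749833583241/11112006825558016 = 329898174179601037725/3100448333024.
Numerically: E[X] ≈ 1.064e+08.

E[X] = 3113510400 · (11/14)^{14} = 329898174179601037725/3100448333024 ≈ 1.064e+08.


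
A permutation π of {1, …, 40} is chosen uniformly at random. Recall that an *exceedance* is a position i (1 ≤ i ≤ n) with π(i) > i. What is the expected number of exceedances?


Write X = Σ_{i=1}^{40} X_i, where X_i = 1_{π(i) > i}.
For each fixed i, π(i) is uniform over {1, …, 40} (marginal of a uniform permutation), so P[π(i) > i] = (n − i)/n. Summing: Σ_{i=1}^{40} (n − i)/n = (0 + 1 + … + 39)/40 = 40(40 − 1)/(2·40) = (40 − 1)/2.
Hence E[X] = Σ_{i=1}^{40} (40 − i)/40 = 39/2 ≈ 19.500000.

E[X] = 39/2 = 19.500000.


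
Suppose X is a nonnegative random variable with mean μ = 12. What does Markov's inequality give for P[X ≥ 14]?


μ = E[X] = 12, a = 14.
Markov: P[X ≥ 14] ≤ μ/a = (12)/14 = 6/7.
Numerically: ≈ 0.857143.
(Since a = 14 > μ = 12.000000, the bound 6/7 is < 1 and informative.)

P[X ≥ 14] ≤ 6/7 ≈ 0.857143.


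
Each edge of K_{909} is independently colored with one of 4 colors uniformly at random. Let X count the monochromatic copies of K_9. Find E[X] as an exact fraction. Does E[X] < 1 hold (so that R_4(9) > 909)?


E[X] = C(909, 9) · 4^{1 − 36} = 1122169012923711463931 · 4^{−35} = 1122169012923711463931/1180591620717411303424.
As a reduced fraction: E[X] = 1122169012923711463931/1180591620717411303424 ≈ 0.9505141.
Is E[X] < 1? YES.
Since E[X] < 1, there exists a 4-coloring of K_{909} with no monochromatic K_9; hence R_4(9) > 909.

E[X] = 1122169012923711463931/1180591620717411303424 ≈ 0.9505141; E[X] < 1, so R_4(9) > 909.


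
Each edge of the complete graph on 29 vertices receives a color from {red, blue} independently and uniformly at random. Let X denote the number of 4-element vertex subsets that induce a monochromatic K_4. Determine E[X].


Let X = Σ_S X_S over the C(29, 4) = 23751 subsets S of size 4, where X_S = 1 if the K_4 on S is monochromatic.
For a fixed S, the K_4 on S has C(4, 2) = 6 edges. P[all 6 edges red] = (1/2)^6, and likewise for blue, so P[monochromatic] = 2·(1/2)^6 = 2^{1 − 6} = 1/32.
Summing: E[X] = C(29, 4) · 2^{1 − 6} = 23751 · 1/32 = 23751/32.
Numerically: E[X] ≈ 742.218750.

E[X] = C(29,4)·2^(1−C(4,2)) = 23751/32 ≈ 742.218750.


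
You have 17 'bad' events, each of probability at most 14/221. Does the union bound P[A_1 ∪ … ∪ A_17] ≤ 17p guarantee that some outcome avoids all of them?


Union bound: P[∪_{i=1}^{17} A_i] ≤ Σ_i P[A_i] ≤ 17·p = 17·(14/221) = 14/13.
Numerically: 14/13 ≈ 1.0769.
Is 14/13 < 1? NO.
Since the bound 14/13 is ≥ 1, the union bound is uninformative here; it does NOT by itself certify existence.

17·p = 14/13 ≈ 1.0769; existence NOT certified by the union bound.


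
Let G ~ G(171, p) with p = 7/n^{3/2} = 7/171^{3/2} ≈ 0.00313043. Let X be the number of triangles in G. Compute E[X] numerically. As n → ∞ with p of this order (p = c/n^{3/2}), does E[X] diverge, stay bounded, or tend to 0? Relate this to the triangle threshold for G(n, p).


Number of potential triangles: C(171, 3) = 818805.
Each occurs with probability p³ ≈ (0.00313043)³ ≈ 3.06769108e-08.
By linearity: E[X] = C(171, 3)·p³ ≈ 818805 · 3.06769108e-08 ≈ 0.025118.
Since α = 3/2 > 1, p = c/n^{3/2} = o(1/n) is below the triangle threshold p ~ 1/n. Asymptotically E[X] ~ (c³/6)·n^{3(1−α)} = (7³/6)·n^{-1.5} → 0, so by Markov's inequality G has no triangles w.h.p.

E[X] ≈ 0.025118; in regime p = Θ(1/n^{3/2}) E[X] tends to 0 (below the triangle threshold p ~ 1/n).


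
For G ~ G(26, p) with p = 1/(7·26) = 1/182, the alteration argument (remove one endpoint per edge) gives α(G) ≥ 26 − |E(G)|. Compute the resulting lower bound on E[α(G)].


E[|E(G)|] = C(26, 2)·p = 325 · (1/182) = 25/14.
E[α(G)] ≥ n − E[|E(G)|] = 26 − 25/14 = 339/14.
Numerically: ≈ 24.214.
(This is only a lower bound; the true E[α(G)] may be larger.)

E[α(G)] ≥ 339/14 ≈ 24.214.


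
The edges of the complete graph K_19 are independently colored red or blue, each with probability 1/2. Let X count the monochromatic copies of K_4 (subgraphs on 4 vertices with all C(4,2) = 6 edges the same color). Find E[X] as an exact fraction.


Let X = Σ_S X_S over the C(19, 4) = 3876 subsets S of size 4, where X_S = 1 if the K_4 on S is monochromatic.
For a fixed S, the K_4 on S has C(4, 2) = 6 edges. P[all 6 edges red] = (1/2)^6, and likewise for blue, so P[monochromatic] = 2·(1/2)^6 = 2^{1 − 6} = 1/32.
By linearity of expectation: E[X] = C(19, 4) · 2^{1 − 6} = 3876 · 1/32 = 969/8.
Numerically: E[X] ≈ 121.125.

E[X] = C(19,4)·2^(1−C(4,2)) = 969/8 ≈ 121.125.


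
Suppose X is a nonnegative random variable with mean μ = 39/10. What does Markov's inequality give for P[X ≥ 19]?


μ = E[X] = 39/10, a = 19.
Markov: P[X ≥ 19] ≤ μ/a = (39/10)/19 = 39/190.
Numerically: ≈ 0.205.
(Since a = 19 > μ = 3.900, the bound 39/190 is < 1 and informative.)

P[X ≥ 19] ≤ 39/190 ≈ 0.205.


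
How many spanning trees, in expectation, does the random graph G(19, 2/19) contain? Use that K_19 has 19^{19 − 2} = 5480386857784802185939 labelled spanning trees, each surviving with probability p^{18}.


K_19 has 19^{19 − 2} = 5480386857784802185939 labelled spanning trees.
For each such spanning tree H, let X_H = 1 if all 18 edges of H are present in G. Then P[X_H = 1] = p^{18} = (2/19)^{18} = 262144/104127350297911241532841.
Summing the indicators: E[X] = Σ_H E[X_H] = 5480386857784802185939 · p^{18} = 5480386857784802185939 · 262144/104127350297911241532841 = 262144/19.
Numerically: E[X] ≈ 1.38e+04.

E[X] = 5480386857784802185939 · (2/19)^{18} = 262144/19 ≈ 1.38e+04.


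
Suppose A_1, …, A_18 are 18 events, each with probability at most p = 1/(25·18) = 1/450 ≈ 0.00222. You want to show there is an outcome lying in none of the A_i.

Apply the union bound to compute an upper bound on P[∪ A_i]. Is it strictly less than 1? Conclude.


Union bound: P[∪_{i=1}^{18} A_i] ≤ Σ_i P[A_i] ≤ 18·p = 18·(1/450) = 1/25.
Numerically: 1/25 ≈ 0.04000.
Is 1/25 < 1? YES.
Since P[∪ A_i] ≤ 1/25 < 1, the complement has P[∩ A_i^c] ≥ 1 − 1/25 = 24/25 > 0, so some outcome avoids every A_i.

18·p = 1/25 ≈ 0.04000; existence CERTIFIED by the union bound.


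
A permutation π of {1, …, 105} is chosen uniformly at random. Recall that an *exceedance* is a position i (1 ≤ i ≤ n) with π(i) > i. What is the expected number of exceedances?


Write X = Σ_{i=1}^{105} X_i, where X_i = 1_{π(i) > i}.
For each fixed i, π(i) is uniform over {1, …, 105} (marginal of a uniform permutation), so P[π(i) > i] = (n − i)/n. Summing: Σ_{i=1}^{105} (n − i)/n = (0 + 1 + … + 104)/105 = 105(105 − 1)/(2·105) = (105 − 1)/2.
Hence E[X] = Σ_{i=1}^{105} (105 − i)/105 = 52 ≈ 52.000000.

E[X] = 52 = 52.000000.


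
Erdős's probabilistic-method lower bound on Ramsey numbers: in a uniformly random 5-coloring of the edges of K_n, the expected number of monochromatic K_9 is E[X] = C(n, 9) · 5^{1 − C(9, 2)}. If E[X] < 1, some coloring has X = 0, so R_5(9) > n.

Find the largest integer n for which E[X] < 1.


We need C(n, 9) · 5^{1 − 36} < 1, i.e. C(n, 9) < 5^{36 − 1} = 2910383045673370361328125.
Check values of n near the boundary:
  n = 2166: C(2166, 9) = 2844037944203015677277940; 2844037944203015677277940 < 2910383045673370361328125? YES
  n = 2167: C(2167, 9) = 2855899084841489792706810; 2855899084841489792706810 < 2910383045673370361328125? YES
  n = 2168: C(2168, 9) = 2867804175977929537095120; 2867804175977929537095120 < 2910383045673370361328125? YES
  n = 2169: C(2169, 9) = 2879753360044504243499683; 2879753360044504243499683 < 2910383045673370361328125? YES
  n = 2170: C(2170, 9) = 2891746779868845075610510; 2891746779868845075610510 < 2910383045673370361328125? YES
  n = 2171: C(2171, 9) = 2903784578674959601827205; 2903784578674959601827205 < 2910383045673370361328125? YES
  n = 2172: C(2172, 9) = 2915866900084148060642020; 2915866900084148060642020 < 2910383045673370361328125? NO
The largest n with C(n, 9) < 2910383045673370361328125 is n = 2171 (where E[X] = 580756915734991920365441/582076609134674072265625 ≈ 0.997733). Hence R_5(9) > 2171, i.e. R_5(9) ≥ 2172.

Largest n = 2171; hence R_5(9) > 2171.


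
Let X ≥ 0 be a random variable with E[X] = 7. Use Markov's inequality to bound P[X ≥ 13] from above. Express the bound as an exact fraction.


μ = E[X] = 7, a = 13.
Markov: P[X ≥ 13] ≤ μ/a = (7)/13 = 7/13.
Numerically: ≈ 0.5385.
(Since a = 13 > μ = 7.0000, the bound 7/13 is < 1 and informative.)

P[X ≥ 13] ≤ 7/13 ≈ 0.5385.


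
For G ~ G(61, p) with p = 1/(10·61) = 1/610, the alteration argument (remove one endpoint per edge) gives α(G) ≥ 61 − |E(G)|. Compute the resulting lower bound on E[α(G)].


E[|E(G)|] = C(61, 2)·p = 1830 · (1/610) = 3.
E[α(G)] ≥ n − E[|E(G)|] = 61 − 3 = 58.
Numerically: ≈ 58.000.
(This is only a lower bound; the true E[α(G)] may be larger.)

E[α(G)] ≥ 58 ≈ 58.000.


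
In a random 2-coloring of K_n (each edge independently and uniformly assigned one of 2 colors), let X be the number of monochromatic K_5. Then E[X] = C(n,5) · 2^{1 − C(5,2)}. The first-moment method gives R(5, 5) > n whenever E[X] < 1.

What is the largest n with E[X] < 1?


We need C(n, 5) · 2^{1 − 10} < 1, i.e. C(n, 5) < 2^{10 − 1} = 512.
Check values of n near the boundary:
  n = 5: C(5, 5) = 1; 1 < 512? YES
  n = 6: C(6, 5) = 6; 6 < 512? YES
  n = 7: C(7, 5) = 21; 21 < 512? YES
  n = 8: C(8, 5) = 56; 56 < 512? YES
  n = 9: C(9, 5) = 126; 126 < 512? YES
  n = 10: C(10, 5) = 252; 252 < 512? YES
  n = 11: C(11, 5) = 462; 462 < 512? YES
  n = 12: C(12, 5) = 792; 792 < 512? NO
  n = 13: C(13, 5) = 1287; 1287 < 512? NO
  n = 14: C(14, 5) = 2002; 2002 < 512? NO
The largest n with C(n, 5) < 512 is n = 11 (where E[X] = 231/256 ≈ 0.902). Hence R(5, 5) > 11, i.e. R(5, 5) ≥ 12.

Largest n = 11; hence R(5, 5) > 11.


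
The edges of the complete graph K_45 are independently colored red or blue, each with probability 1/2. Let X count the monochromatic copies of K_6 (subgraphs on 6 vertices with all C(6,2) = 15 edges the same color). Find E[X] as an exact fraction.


Let X = Σ_S X_S over the C(45, 6) = 8145060 subsets S of size 6, where X_S = 1 if the K_6 on S is monochromatic.
For a fixed S, the K_6 on S has C(6, 2) = 15 edges. P[all 15 edges red] = (1/2)^15, and likewise for blue, so P[monochromatic] = 2·(1/2)^15 = 2^{1 − 15} = 1/16384.
Summing: E[X] = C(45, 6) · 2^{1 − 15} = 8145060 · 1/16384 = 2036265/4096.
Numerically: E[X] ≈ 497.1350.

E[X] = C(45,6)·2^(1−C(6,2)) = 2036265/4096 ≈ 497.1350.


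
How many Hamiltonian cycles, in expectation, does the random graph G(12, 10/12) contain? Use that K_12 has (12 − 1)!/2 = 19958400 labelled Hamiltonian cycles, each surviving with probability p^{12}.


K_12 has (12 − 1)!/2 = 19958400 labelled Hamiltonian cycles.
For each such Hamiltonian cycle H, let X_H = 1 if all 12 edges of H are present in G. Then P[X_H = 1] = p^{12} = (5/6)^{12} = 244140625/2176782336.
By linearity of expectation: E[X] = Σ_H E[X_H] = 19958400 · p^{12} = 19958400 · 244140625/2176782336 = 469970703125/209952.
Numerically: E[X] ≈ 2.24e+06.

E[X] = 19958400 · (5/6)^{12} = 469970703125/209952 ≈ 2.24e+06.


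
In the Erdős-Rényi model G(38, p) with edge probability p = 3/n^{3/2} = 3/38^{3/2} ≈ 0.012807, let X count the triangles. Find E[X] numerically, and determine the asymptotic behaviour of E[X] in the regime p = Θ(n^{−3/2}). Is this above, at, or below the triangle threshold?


Number of potential triangles: C(38, 3) = 8436.
Each occurs with probability p³ ≈ (0.012807)³ ≈ 2.1005720e-06.
By linearity: E[X] = C(38, 3)·p³ ≈ 8436 · 2.1005720e-06 ≈ 0.01772.
Since α = 3/2 > 1, p = c/n^{3/2} = o(1/n) is below the triangle threshold p ~ 1/n. Asymptotically E[X] ~ (c³/6)·n^{3(1−α)} = (3³/6)·n^{-1.5} → 0, so by Markov's inequality G has no triangles w.h.p.

E[X] ≈ 0.01772; in regime p = Θ(1/n^{3/2}) E[X] tends to 0 (below the triangle threshold p ~ 1/n).


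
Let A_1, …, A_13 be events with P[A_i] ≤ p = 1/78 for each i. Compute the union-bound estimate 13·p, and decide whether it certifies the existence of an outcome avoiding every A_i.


Union bound: P[∪_{i=1}^{13} A_i] ≤ Σ_i P[A_i] ≤ 13·p = 13·(1/78) = 1/6.
Numerically: 1/6 ≈ 0.16667.
Is 1/6 < 1? YES.
Since P[∪ A_i] ≤ 1/6 < 1, the complement has P[∩ A_i^c] ≥ 1 − 1/6 = 5/6 > 0, so some outcome avoids every A_i.

13·p = 1/6 ≈ 0.16667; existence CERTIFIED by the union bound.


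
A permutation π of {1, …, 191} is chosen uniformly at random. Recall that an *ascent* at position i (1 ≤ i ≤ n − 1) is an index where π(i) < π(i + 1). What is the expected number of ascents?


Write X = Σ X_I over i = 1, …, 190, with X_I the indicator of one ascent.
There are 190 indicators.
For each fixed i, the pair (π(i), π(i+1)) is a uniformly random ordered pair of distinct values from {1, …, 191}; by symmetry P[π(i) < π(i+1)] = 1/2.
By linearity: E[X] = 190 · (1/2) = (191 − 1) · (1/2) = 95 ≈ 95.00000.

E[X] = 95 = 95.00000.


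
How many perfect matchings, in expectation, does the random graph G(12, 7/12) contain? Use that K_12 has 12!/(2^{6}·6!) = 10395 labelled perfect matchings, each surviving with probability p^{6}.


K_12 has 12!/(2^{6}·6!) = 10395 labelled perfect matchings.
For each such perfect matching H, let X_H = 1 if all 6 edges of H are present in G. Then P[X_H = 1] = p^{6} = (7/12)^{6} = 117649/2985984.
By linearity of expectation: E[X] = Σ_H E[X_H] = 10395 · p^{6} = 10395 · 117649/2985984 = 45294865/110592.
Numerically: E[X] ≈ 409.57.

E[X] = 10395 · (7/12)^{6} = 45294865/110592 ≈ 409.57.


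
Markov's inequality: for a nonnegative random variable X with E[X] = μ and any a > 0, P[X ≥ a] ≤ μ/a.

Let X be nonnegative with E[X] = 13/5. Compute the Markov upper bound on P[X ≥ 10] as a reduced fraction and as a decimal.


μ = E[X] = 13/5, a = 10.
Markov: P[X ≥ 10] ≤ μ/a = (13/5)/10 = 13/50.
Numerically: ≈ 0.2600.
(Since a = 10 > μ = 2.6000, the bound 13/50 is < 1 and informative.)

P[X ≥ 10] ≤ 13/50 ≈ 0.2600.


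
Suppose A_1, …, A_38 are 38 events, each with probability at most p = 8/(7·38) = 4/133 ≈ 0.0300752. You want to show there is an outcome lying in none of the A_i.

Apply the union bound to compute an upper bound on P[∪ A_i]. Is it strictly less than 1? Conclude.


Union bound: P[∪_{i=1}^{38} A_i] ≤ Σ_i P[A_i] ≤ 38·p = 38·(4/133) = 8/7.
Numerically: 8/7 ≈ 1.1428571.
Is 8/7 < 1? NO.
Since the bound 8/7 is ≥ 1, the union bound is uninformative here; it does NOT by itself certify existence.

38·p = 8/7 ≈ 1.1428571; existence NOT certified by the union bound.


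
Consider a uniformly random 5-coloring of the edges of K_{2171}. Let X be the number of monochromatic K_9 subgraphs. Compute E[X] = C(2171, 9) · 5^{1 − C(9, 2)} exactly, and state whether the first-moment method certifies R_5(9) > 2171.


E[X] = C(2171, 9) · 5^{1 − 36} = 2903784578674959601827205 · 5^{−35} = 2903784578674959601827205/2910383045673370361328125.
As a reduced fraction: E[X] = 580756915734991920365441/582076609134674072265625 ≈ 0.99773.
Is E[X] < 1? YES.
Since E[X] < 1, there exists a 5-coloring of K_{2171} with no monochromatic K_9; hence R_5(9) > 2171.

E[X] = 580756915734991920365441/582076609134674072265625 ≈ 0.99773; E[X] < 1, so R_5(9) > 2171.


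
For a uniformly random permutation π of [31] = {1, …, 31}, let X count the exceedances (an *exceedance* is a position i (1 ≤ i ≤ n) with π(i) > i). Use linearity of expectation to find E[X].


Write X = Σ_{i=1}^{31} X_i, where X_i = 1_{π(i) > i}.
For each fixed i, π(i) is uniform over {1, …, 31} (marginal of a uniform permutation), so P[π(i) > i] = (n − i)/n. Summing: Σ_{i=1}^{31} (n − i)/n = (0 + 1 + … + 30)/31 = 31(31 − 1)/(2·31) = (31 − 1)/2.
Hence E[X] = Σ_{i=1}^{31} (31 − i)/31 = 15 ≈ 15.0000.

E[X] = 15 = 15.0000.


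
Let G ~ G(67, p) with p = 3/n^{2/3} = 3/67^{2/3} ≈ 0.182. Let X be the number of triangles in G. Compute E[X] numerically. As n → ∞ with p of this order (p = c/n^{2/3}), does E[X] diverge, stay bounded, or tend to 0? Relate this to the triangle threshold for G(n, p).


Number of potential triangles: C(67, 3) = 47905.
Each occurs with probability p³ ≈ (0.182)³ ≈ 6.01470e-03.
By linearity: E[X] = C(67, 3)·p³ ≈ 47905 · 6.01470e-03 ≈ 288.134.
Since α = 2/3 < 1, p = c/n^{2/3} ≫ 1/n is above the triangle threshold p ~ 1/n. Asymptotically E[X] ~ (c³/6)·n^{3(1−α)} = (3³/6)·n^{1} → ∞; triangles are abundant w.h.p.

E[X] ≈ 288.134; in regime p = Θ(1/n^{2/3}) E[X] diverges (above the triangle threshold p ~ 1/n).


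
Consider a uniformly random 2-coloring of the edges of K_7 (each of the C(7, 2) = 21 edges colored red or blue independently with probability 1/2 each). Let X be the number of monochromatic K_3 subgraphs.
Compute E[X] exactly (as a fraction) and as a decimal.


Let X = Σ_S X_S over the C(7, 3) = 35 subsets S of size 3, where X_S = 1 if the K_3 on S is monochromatic.
For a fixed S, the K_3 on S has C(3, 2) = 3 edges. P[all 3 edges red] = (1/2)^3, and likewise for blue, so P[monochromatic] = 2·(1/2)^3 = 2^{1 − 3} = 1/4.
Summing: E[X] = C(7, 3) · 2^{1 − 3} = 35 · 1/4 = 35/4.
Numerically: E[X] ≈ 8.7500.

E[X] = C(7,3)·2^(1−C(3,2)) = 35/4 ≈ 8.7500.


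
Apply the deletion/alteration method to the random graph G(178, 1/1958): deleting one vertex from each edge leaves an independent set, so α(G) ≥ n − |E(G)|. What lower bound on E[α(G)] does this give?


E[|E(G)|] = C(178, 2)·p = 15753 · (1/1958) = 177/22.
E[α(G)] ≥ n − E[|E(G)|] = 178 − 177/22 = 3739/22.
Numerically: ≈ 169.9545.
(This is only a lower bound; the true E[α(G)] may be larger.)

E[α(G)] ≥ 3739/22 ≈ 169.9545.


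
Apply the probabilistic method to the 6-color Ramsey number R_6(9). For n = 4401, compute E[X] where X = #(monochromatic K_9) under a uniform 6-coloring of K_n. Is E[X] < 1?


E[X] = C(4401, 9) · 6^{1 − 36} = 1692951372410676096134752050 · 6^{−35} = 1692951372410676096134752050/1719070799748422591028658176.
As a reduced fraction: E[X] = 282158562068446016022458675/286511799958070431838109696 ≈ 0.98481.
Is E[X] < 1? YES.
Since E[X] < 1, there exists a 6-coloring of K_{4401} with no monochromatic K_9; hence R_6(9) > 4401.

E[X] = 282158562068446016022458675/286511799958070431838109696 ≈ 0.98481; E[X] < 1, so R_6(9) > 4401.


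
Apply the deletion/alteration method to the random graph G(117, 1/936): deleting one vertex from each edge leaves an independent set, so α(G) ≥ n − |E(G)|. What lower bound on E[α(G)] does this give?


E[|E(G)|] = C(117, 2)·p = 6786 · (1/936) = 29/4.
E[α(G)] ≥ n − E[|E(G)|] = 117 − 29/4 = 439/4.
Numerically: ≈ 109.75000.
(This is only a lower bound; the true E[α(G)] may be larger.)

E[α(G)] ≥ 439/4 ≈ 109.75000.


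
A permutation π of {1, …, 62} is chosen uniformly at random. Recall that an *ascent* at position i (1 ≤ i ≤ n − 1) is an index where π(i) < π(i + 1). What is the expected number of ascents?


Write X = Σ X_I over i = 1, …, 61, with X_I the indicator of one ascent.
There are 61 indicators.
For each fixed i, the pair (π(i), π(i+1)) is a uniformly random ordered pair of distinct values from {1, …, 62}; by symmetry P[π(i) < π(i+1)] = 1/2.
By linearity: E[X] = 61 · (1/2) = (62 − 1) · (1/2) = 61/2 ≈ 30.500000.

E[X] = 61/2 = 30.500000.


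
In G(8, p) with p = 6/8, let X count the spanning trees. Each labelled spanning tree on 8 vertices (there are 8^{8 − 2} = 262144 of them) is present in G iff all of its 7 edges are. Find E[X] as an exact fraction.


K_8 has 8^{8 − 2} = 262144 labelled spanning trees.
For each such spanning tree H, let X_H = 1 if all 7 edges of H are present in G. Then P[X_H = 1] = p^{7} = (3/4)^{7} = 2187/16384.
Summing the indicators: E[X] = Σ_H E[X_H] = 262144 · p^{7} = 262144 · 2187/16384 = 34992.
Numerically: E[X] ≈ 34992.

E[X] = 262144 · (3/4)^{7} = 34992 ≈ 34992.


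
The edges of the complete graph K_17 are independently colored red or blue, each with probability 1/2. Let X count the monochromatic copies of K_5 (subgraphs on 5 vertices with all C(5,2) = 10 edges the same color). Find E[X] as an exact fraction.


Let X = Σ_S X_S over the C(17, 5) = 6188 subsets S of size 5, where X_S = 1 if the K_5 on S is monochromatic.
For a fixed S, the K_5 on S has C(5, 2) = 10 edges. P[all 10 edges red] = (1/2)^10, and likewise for blue, so P[monochromatic] = 2·(1/2)^10 = 2^{1 − 10} = 1/512.
By linearity: E[X] = C(17, 5) · 2^{1 − 10} = 6188 · 1/512 = 1547/128.
Numerically: E[X] ≈ 12.0859.

E[X] = C(17,5)·2^(1−C(5,2)) = 1547/128 ≈ 12.0859.


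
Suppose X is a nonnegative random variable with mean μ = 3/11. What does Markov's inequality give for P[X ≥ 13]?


μ = E[X] = 3/11, a = 13.
Markov: P[X ≥ 13] ≤ μ/a = (3/11)/13 = 3/143.
Numerically: ≈ 0.0210.
(Since a = 13 > μ = 0.2727, the bound 3/143 is < 1 and informative.)

P[X ≥ 13] ≤ 3/143 ≈ 0.0210.


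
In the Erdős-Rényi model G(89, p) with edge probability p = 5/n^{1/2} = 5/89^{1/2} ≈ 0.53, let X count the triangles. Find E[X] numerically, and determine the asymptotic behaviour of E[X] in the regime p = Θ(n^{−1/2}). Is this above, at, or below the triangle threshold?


Number of potential triangles: C(89, 3) = 113564.
Each occurs with probability p³ ≈ (0.53)³ ≈ 1.4887611e-01.
By linearity: E[X] = C(89, 3)·p³ ≈ 113564 · 1.4887611e-01 ≈ 16906.96619.
Since α = 1/2 < 1, p = c/n^{1/2} ≫ 1/n is above the triangle threshold p ~ 1/n. Asymptotically E[X] ~ (c³/6)·n^{3(1−α)} = (5³/6)·n^{1.5} → ∞; triangles are abundant w.h.p.

E[X] ≈ 16906.96619; in regime p = Θ(1/n^{1/2}) E[X] diverges (above the triangle threshold p ~ 1/n).


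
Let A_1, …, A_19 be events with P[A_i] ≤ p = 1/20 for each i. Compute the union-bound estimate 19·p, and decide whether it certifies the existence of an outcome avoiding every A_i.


Union bound: P[∪_{i=1}^{19} A_i] ≤ Σ_i P[A_i] ≤ 19·p = 19·(1/20) = 19/20.
Numerically: 19/20 ≈ 0.950000.
Is 19/20 < 1? YES.
Since P[∪ A_i] ≤ 19/20 < 1, the complement has P[∩ A_i^c] ≥ 1 − 19/20 = 1/20 > 0, so some outcome avoids every A_i.

19·p = 19/20 ≈ 0.950000; existence CERTIFIED by the union bound.


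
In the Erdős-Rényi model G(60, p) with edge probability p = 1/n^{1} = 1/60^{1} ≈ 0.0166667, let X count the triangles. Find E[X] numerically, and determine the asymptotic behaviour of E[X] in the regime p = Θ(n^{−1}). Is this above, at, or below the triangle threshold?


Number of potential triangles: C(60, 3) = 34220.
Each occurs with probability p³ ≈ (0.0166667)³ ≈ 4.62962963e-06.
By linearity: E[X] = C(60, 3)·p³ ≈ 34220 · 4.62962963e-06 ≈ 0.158426.
Here α = 1, so p = 1/n is exactly at the triangle threshold p ~ 1/n. Asymptotically E[X] → c³/6 = 1³/6 = 1/6 ≈ 0.166667, a bounded constant. In this regime the triangle count is asymptotically Poisson(c³/6).

E[X] ≈ 0.158426; in regime p = Θ(1/n^{1}) E[X] stays bounded (at the triangle threshold p ~ 1/n).


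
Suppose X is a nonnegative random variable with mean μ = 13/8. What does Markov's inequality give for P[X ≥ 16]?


μ = E[X] = 13/8, a = 16.
Markov: P[X ≥ 16] ≤ μ/a = (13/8)/16 = 13/128.
Numerically: ≈ 0.10156.
(Since a = 16 > μ = 1.62500, the bound 13/128 is < 1 and informative.)

P[X ≥ 16] ≤ 13/128 ≈ 0.10156.


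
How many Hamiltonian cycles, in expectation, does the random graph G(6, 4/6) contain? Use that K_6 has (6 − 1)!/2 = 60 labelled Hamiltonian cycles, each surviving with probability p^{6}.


K_6 has (6 − 1)!/2 = 60 labelled Hamiltonian cycles.
For each such Hamiltonian cycle H, let X_H = 1 if all 6 edges of H are present in G. Then P[X_H = 1] = p^{6} = (2/3)^{6} = 64/729.
By linearity: E[X] = Σ_H E[X_H] = 60 · p^{6} = 60 · 64/729 = 1280/243.
Numerically: E[X] ≈ 5.26749.

E[X] = 60 · (2/3)^{6} = 1280/243 ≈ 5.26749.


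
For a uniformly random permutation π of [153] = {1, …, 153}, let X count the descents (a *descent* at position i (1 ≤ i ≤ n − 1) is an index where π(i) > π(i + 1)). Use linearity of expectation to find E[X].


Write X = Σ X_I over i = 1, …, 152, with X_I the indicator of one descent.
There are 152 indicators.
For each fixed i, the pair (π(i), π(i+1)) is a uniformly random ordered pair of distinct values from {1, …, 153}; by symmetry P[π(i) > π(i+1)] = 1/2.
By linearity: E[X] = 152 · (1/2) = (153 − 1) · (1/2) = 76 ≈ 76.000.

E[X] = 76 = 76.000.


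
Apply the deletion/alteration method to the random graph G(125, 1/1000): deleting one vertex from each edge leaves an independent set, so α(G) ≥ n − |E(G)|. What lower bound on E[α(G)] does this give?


E[|E(G)|] = C(125, 2)·p = 7750 · (1/1000) = 31/4.
E[α(G)] ≥ n − E[|E(G)|] = 125 − 31/4 = 469/4.
Numerically: ≈ 117.250000.
(This is only a lower bound; the true E[α(G)] may be larger.)

E[α(G)] ≥ 469/4 ≈ 117.250000.


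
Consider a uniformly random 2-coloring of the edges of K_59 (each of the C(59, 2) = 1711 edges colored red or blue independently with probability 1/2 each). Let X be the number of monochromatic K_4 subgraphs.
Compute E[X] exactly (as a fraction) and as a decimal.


Let X = Σ_S X_S over the C(59, 4) = 455126 subsets S of size 4, where X_S = 1 if the K_4 on S is monochromatic.
For a fixed S, the K_4 on S has C(4, 2) = 6 edges. P[all 6 edges red] = (1/2)^6, and likewise for blue, so P[monochromatic] = 2·(1/2)^6 = 2^{1 − 6} = 1/32.
Summing: E[X] = C(59, 4) · 2^{1 − 6} = 455126 · 1/32 = 227563/16.
Numerically: E[X] ≈ 14222.68750.

E[X] = C(59,4)·2^(1−C(4,2)) = 227563/16 ≈ 14222.68750.


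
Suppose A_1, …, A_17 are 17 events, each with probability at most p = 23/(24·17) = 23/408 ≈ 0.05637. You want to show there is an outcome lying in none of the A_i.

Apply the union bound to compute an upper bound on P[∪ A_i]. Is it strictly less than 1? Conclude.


Union bound: P[∪_{i=1}^{17} A_i] ≤ Σ_i P[A_i] ≤ 17·p = 17·(23/408) = 23/24.
Numerically: 23/24 ≈ 0.95833.
Is 23/24 < 1? YES.
Since P[∪ A_i] ≤ 23/24 < 1, the complement has P[∩ A_i^c] ≥ 1 − 23/24 = 1/24 > 0, so some outcome avoids every A_i.

17·p = 23/24 ≈ 0.95833; existence CERTIFIED by the union bound.


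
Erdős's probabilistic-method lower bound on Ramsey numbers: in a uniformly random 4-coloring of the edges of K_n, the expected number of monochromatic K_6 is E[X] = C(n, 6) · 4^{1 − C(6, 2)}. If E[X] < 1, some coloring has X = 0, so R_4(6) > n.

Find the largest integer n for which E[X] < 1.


We need C(n, 6) · 4^{1 − 15} < 1, i.e. C(n, 6) < 4^{15 − 1} = 268435456.
Check values of n near the boundary:
  n = 77: C(77, 6) = 237093780; 237093780 < 268435456? YES
  n = 78: C(78, 6) = 256851595; 256851595 < 268435456? YES
  n = 79: C(79, 6) = 277962685; 277962685 < 268435456? NO
  n = 80: C(80, 6) = 300500200; 300500200 < 268435456? NO
The largest n with C(n, 6) < 268435456 is n = 78 (where E[X] = 256851595/268435456 ≈ 0.9568468). Hence R_4(6) > 78, i.e. R_4(6) ≥ 79.

Largest n = 78; hence R_4(6) > 78.


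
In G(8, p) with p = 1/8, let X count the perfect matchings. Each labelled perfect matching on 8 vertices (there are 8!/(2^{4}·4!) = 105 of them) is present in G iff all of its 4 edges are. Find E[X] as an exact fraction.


K_8 has 8!/(2^{4}·4!) = 105 labelled perfect matchings.
For each such perfect matching H, let X_H = 1 if all 4 edges of H are present in G. Then P[X_H = 1] = p^{4} = (1/8)^{4} = 1/4096.
By linearity of expectation: E[X] = Σ_H E[X_H] = 105 · p^{4} = 105 · 1/4096 = 105/4096.
Numerically: E[X] ≈ 0.0256348.

E[X] = 105 · (1/8)^{4} = 105/4096 ≈ 0.0256348.


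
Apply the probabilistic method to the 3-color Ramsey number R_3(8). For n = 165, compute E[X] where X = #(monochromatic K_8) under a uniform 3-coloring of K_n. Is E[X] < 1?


E[X] = C(165, 8) · 3^{1 − 28} = 11468588169060 · 3^{−27} = 11468588169060/7625597484987.
As a reduced fraction: E[X] = 141587508260/94143178827 ≈ 1.504.
Is E[X] < 1? NO.
Since E[X] ≥ 1, the first-moment bound is inconclusive at n = 165; it does NOT by itself certify R_3(8) > 165.

E[X] = 141587508260/94143178827 ≈ 1.504; E[X] ≥ 1; first-moment method inconclusive here.


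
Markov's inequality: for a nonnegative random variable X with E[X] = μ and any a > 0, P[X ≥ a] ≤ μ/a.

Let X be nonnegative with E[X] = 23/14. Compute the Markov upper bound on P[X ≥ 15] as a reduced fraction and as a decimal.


μ = E[X] = 23/14, a = 15.
Markov: P[X ≥ 15] ≤ μ/a = (23/14)/15 = 23/210.
Numerically: ≈ 0.109524.
(Since a = 15 > μ = 1.642857, the bound 23/210 is < 1 and informative.)

P[X ≥ 15] ≤ 23/210 ≈ 0.109524.


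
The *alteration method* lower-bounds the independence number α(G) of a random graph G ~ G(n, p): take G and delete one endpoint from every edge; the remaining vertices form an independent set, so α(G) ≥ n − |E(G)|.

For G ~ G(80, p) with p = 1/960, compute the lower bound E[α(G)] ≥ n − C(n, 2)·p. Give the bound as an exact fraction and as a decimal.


E[|E(G)|] = C(80, 2)·p = 3160 · (1/960) = 79/24.
E[α(G)] ≥ n − E[|E(G)|] = 80 − 79/24 = 1841/24.
Numerically: ≈ 76.708333.
(This is only a lower bound; the true E[α(G)] may be larger.)

E[α(G)] ≥ 1841/24 ≈ 76.708333.


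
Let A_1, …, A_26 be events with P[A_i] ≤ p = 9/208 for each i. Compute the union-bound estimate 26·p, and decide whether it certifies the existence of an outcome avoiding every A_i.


Union bound: P[∪_{i=1}^{26} A_i] ≤ Σ_i P[A_i] ≤ 26·p = 26·(9/208) = 9/8.
Numerically: 9/8 ≈ 1.125.
Is 9/8 < 1? NO.
Since the bound 9/8 is ≥ 1, the union bound is uninformative here; it does NOT by itself certify existence.

26·p = 9/8 ≈ 1.125; existence NOT certified by the union bound.


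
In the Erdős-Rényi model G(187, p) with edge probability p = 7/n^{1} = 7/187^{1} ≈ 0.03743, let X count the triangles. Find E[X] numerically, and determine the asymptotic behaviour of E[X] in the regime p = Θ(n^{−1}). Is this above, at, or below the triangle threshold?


Number of potential triangles: C(187, 3) = 1072445.
Each occurs with probability p³ ≈ (0.03743)³ ≈ 5.245288e-05.
By linearity: E[X] = C(187, 3)·p³ ≈ 1072445 · 5.245288e-05 ≈ 56.2528.
Here α = 1, so p = 7/n is exactly at the triangle threshold p ~ 1/n. Asymptotically E[X] → c³/6 = 7³/6 = 343/6 ≈ 57.1667, a bounded constant. In this regime the triangle count is asymptotically Poisson(c³/6).

E[X] ≈ 56.2528; in regime p = Θ(1/n^{1}) E[X] stays bounded (at the triangle threshold p ~ 1/n).


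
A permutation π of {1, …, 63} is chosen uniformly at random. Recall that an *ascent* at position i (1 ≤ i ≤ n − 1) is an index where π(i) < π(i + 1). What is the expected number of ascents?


Write X = Σ X_I over i = 1, …, 62, with X_I the indicator of one ascent.
There are 62 indicators.
For each fixed i, the pair (π(i), π(i+1)) is a uniformly random ordered pair of distinct values from {1, …, 63}; by symmetry P[π(i) < π(i+1)] = 1/2.
By linearity: E[X] = 62 · (1/2) = (63 − 1) · (1/2) = 31 ≈ 31.000.

E[X] = 31 = 31.000.


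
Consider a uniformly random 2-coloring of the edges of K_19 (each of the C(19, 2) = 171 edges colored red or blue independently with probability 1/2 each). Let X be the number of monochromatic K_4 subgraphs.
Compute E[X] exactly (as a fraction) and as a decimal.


Let X = Σ_S X_S over the C(19, 4) = 3876 subsets S of size 4, where X_S = 1 if the K_4 on S is monochromatic.
For a fixed S, the K_4 on S has C(4, 2) = 6 edges. P[all 6 edges red] = (1/2)^6, and likewise for blue, so P[monochromatic] = 2·(1/2)^6 = 2^{1 − 6} = 1/32.
By linearity: E[X] = C(19, 4) · 2^{1 − 6} = 3876 · 1/32 = 969/8.
Numerically: E[X] ≈ 121.12500.

E[X] = C(19,4)·2^(1−C(4,2)) = 969/8 ≈ 121.12500.


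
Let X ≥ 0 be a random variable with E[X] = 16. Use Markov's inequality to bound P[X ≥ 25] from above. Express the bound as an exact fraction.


μ = E[X] = 16, a = 25.
Markov: P[X ≥ 25] ≤ μ/a = (16)/25 = 16/25.
Numerically: ≈ 0.640.
(Since a = 25 > μ = 16.000, the bound 16/25 is < 1 and informative.)

P[X ≥ 25] ≤ 16/25 ≈ 0.640.


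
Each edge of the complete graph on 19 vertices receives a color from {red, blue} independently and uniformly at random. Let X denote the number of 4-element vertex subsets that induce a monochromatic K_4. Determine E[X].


Let X = Σ_S X_S over the C(19, 4) = 3876 subsets S of size 4, where X_S = 1 if the K_4 on S is monochromatic.
For a fixed S, the K_4 on S has C(4, 2) = 6 edges. P[all 6 edges red] = (1/2)^6, and likewise for blue, so P[monochromatic] = 2·(1/2)^6 = 2^{1 − 6} = 1/32.
By linearity: E[X] = C(19, 4) · 2^{1 − 6} = 3876 · 1/32 = 969/8.
Numerically: E[X] ≈ 121.125000.

E[X] = C(19,4)·2^(1−C(4,2)) = 969/8 ≈ 121.125000.


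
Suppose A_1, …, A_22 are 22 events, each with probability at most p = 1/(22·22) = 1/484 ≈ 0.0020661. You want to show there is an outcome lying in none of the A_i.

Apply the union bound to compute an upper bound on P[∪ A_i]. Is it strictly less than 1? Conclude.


Union bound: P[∪_{i=1}^{22} A_i] ≤ Σ_i P[A_i] ≤ 22·p = 22·(1/484) = 1/22.
Numerically: 1/22 ≈ 0.0454545.
Is 1/22 < 1? YES.
Since P[∪ A_i] ≤ 1/22 < 1, the complement has P[∩ A_i^c] ≥ 1 − 1/22 = 21/22 > 0, so some outcome avoids every A_i.

22·p = 1/22 ≈ 0.0454545; existence CERTIFIED by the union bound.


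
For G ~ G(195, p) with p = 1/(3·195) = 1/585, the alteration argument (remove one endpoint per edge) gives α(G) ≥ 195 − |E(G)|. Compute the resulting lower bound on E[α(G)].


E[|E(G)|] = C(195, 2)·p = 18915 · (1/585) = 97/3.
E[α(G)] ≥ n − E[|E(G)|] = 195 − 97/3 = 488/3.
Numerically: ≈ 162.6667.
(This is only a lower bound; the true E[α(G)] may be larger.)

E[α(G)] ≥ 488/3 ≈ 162.6667.


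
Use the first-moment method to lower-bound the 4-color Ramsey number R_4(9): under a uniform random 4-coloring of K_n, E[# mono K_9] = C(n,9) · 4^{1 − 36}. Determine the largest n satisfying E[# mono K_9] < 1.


We need C(n, 9) · 4^{1 − 36} < 1, i.e. C(n, 9) < 4^{36 − 1} = 1180591620717411303424.
Check values of n near the boundary:
  n = 910: C(910, 9) = 1133378248346922788210; 1133378248346922788210 < 1180591620717411303424? YES
  n = 911: C(911, 9) = 1144686900492291197405; 1144686900492291197405 < 1180591620717411303424? YES
  n = 912: C(912, 9) = 1156095740032081475120; 1156095740032081475120 < 1180591620717411303424? YES
  n = 913: C(913, 9) = 1167605542753639808390; 1167605542753639808390 < 1180591620717411303424? YES
  n = 914: C(914, 9) = 1179217089587653905932; 1179217089587653905932 < 1180591620717411303424? YES
  n = 915: C(915, 9) = 1190931166636537885130; 1190931166636537885130 < 1180591620717411303424? NO
The largest n with C(n, 9) < 1180591620717411303424 is n = 914 (where E[X] = 294804272396913476483/295147905179352825856 ≈ 0.99884). Hence R_4(9) > 914, i.e. R_4(9) ≥ 915.

Largest n = 914; hence R_4(9) > 914.


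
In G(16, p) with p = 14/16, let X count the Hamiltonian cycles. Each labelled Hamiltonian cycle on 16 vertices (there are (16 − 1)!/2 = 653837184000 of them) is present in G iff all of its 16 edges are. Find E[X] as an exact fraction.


K_16 has (16 − 1)!/2 = 653837184000 labelled Hamiltonian cycles.
For each such Hamiltonian cycle H, let X_H = 1 if all 16 edges of H are present in G. Then P[X_H = 1] = p^{16} = (7/8)^{16} = 33232930569601/281474976710656.
By linearity: E[X] = Σ_H E[X_H] = 653837184000 · p^{16} = 653837184000 · 33232930569601/281474976710656 = 21219654042671322112875/274877906944.
Numerically: E[X] ≈ 7.72e+10.

E[X] = 653837184000 · (7/8)^{16} = 21219654042671322112875/274877906944 ≈ 7.72e+10.


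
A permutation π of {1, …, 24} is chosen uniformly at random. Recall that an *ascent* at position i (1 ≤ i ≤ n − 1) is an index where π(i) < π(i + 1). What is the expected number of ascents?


Write X = Σ X_I over i = 1, …, 23, with X_I the indicator of one ascent.
There are 23 indicators.
For each fixed i, the pair (π(i), π(i+1)) is a uniformly random ordered pair of distinct values from {1, …, 24}; by symmetry P[π(i) < π(i+1)] = 1/2.
By linearity: E[X] = 23 · (1/2) = (24 − 1) · (1/2) = 23/2 ≈ 11.50000.

E[X] = 23/2 = 11.50000.


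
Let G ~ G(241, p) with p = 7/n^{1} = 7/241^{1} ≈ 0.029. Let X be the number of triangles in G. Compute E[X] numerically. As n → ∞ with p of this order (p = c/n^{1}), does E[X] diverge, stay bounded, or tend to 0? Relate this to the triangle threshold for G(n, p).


Number of potential triangles: C(241, 3) = 2303960.
Each occurs with probability p³ ≈ (0.029)³ ≈ 2.45043e-05.
By linearity: E[X] = C(241, 3)·p³ ≈ 2303960 · 2.45043e-05 ≈ 56.457.
Here α = 1, so p = 7/n is exactly at the triangle threshold p ~ 1/n. Asymptotically E[X] → c³/6 = 7³/6 = 343/6 ≈ 57.167, a bounded constant. In this regime the triangle count is asymptotically Poisson(c³/6).

E[X] ≈ 56.457; in regime p = Θ(1/n^{1}) E[X] stays bounded (at the triangle threshold p ~ 1/n).


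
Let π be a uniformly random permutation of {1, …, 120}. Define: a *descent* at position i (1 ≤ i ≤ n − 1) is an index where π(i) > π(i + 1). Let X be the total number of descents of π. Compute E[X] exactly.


Write X = Σ X_I over i = 1, …, 119, with X_I the indicator of one descent.
There are 119 indicators.
For each fixed i, the pair (π(i), π(i+1)) is a uniformly random ordered pair of distinct values from {1, …, 120}; by symmetry P[π(i) > π(i+1)] = 1/2.
By linearity: E[X] = 119 · (1/2) = (120 − 1) · (1/2) = 119/2 ≈ 59.5000.

E[X] = 119/2 = 59.5000.


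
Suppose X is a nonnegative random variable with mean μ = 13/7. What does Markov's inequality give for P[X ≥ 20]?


μ = E[X] = 13/7, a = 20.
Markov: P[X ≥ 20] ≤ μ/a = (13/7)/20 = 13/140.
Numerically: ≈ 0.092857.
(Since a = 20 > μ = 1.857143, the bound 13/140 is < 1 and informative.)

P[X ≥ 20] ≤ 13/140 ≈ 0.092857.


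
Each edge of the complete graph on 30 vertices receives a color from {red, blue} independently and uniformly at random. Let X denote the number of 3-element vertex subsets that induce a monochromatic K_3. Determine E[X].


Let X = Σ_S X_S over the C(30, 3) = 4060 subsets S of size 3, where X_S = 1 if the K_3 on S is monochromatic.
For a fixed S, the K_3 on S has C(3, 2) = 3 edges. P[all 3 edges red] = (1/2)^3, and likewise for blue, so P[monochromatic] = 2·(1/2)^3 = 2^{1 − 3} = 1/4.
Summing: E[X] = C(30, 3) · 2^{1 − 3} = 4060 · 1/4 = 1015.
Numerically: E[X] ≈ 1015.000.

E[X] = C(30,3)·2^(1−C(3,2)) = 1015 ≈ 1015.000.


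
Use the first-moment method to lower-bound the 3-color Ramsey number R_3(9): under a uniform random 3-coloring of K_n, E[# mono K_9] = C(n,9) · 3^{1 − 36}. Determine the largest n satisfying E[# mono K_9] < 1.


We need C(n, 9) · 3^{1 − 36} < 1, i.e. C(n, 9) < 3^{36 − 1} = 50031545098999707.
Check values of n near the boundary:
  n = 299: C(299, 9) = 46610674441390059; 46610674441390059 < 50031545098999707? YES
  n = 300: C(300, 9) = 48052241692154700; 48052241692154700 < 50031545098999707? YES
  n = 301: C(301, 9) = 49533303936090975; 49533303936090975 < 50031545098999707? YES
  n = 302: C(302, 9) = 51054804739588650; 51054804739588650 < 50031545098999707? NO
  n = 303: C(303, 9) = 52617706925494425; 52617706925494425 < 50031545098999707? NO
The largest n with C(n, 9) < 50031545098999707 is n = 301 (where E[X] = 16511101312030325/16677181699666569 ≈ 0.99004). Hence R_3(9) > 301, i.e. R_3(9) ≥ 302.

Largest n = 301; hence R_3(9) > 301.
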